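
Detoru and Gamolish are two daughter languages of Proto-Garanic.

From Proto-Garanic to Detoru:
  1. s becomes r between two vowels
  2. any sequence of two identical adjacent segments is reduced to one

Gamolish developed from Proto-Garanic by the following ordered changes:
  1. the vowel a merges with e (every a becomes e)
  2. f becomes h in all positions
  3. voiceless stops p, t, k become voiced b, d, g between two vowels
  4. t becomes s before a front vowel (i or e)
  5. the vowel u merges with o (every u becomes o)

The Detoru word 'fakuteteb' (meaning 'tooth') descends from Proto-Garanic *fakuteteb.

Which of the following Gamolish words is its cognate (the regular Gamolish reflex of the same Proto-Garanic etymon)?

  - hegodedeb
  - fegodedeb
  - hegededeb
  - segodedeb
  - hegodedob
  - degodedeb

Gamolish: *fakuteteb
  fakuteteb → fekuteteb   [vowel merger]
  fekuteteb → hekuteteb   [unconditioned shift]
  hekuteteb → hegudedeb   [intervocalic voicing]
  hegudedeb (rule 4 does not apply)
  hegudedeb → hegodedeb   [vowel merger]
  giving Gamolish hegodedeb.
The other candidates each miss or misapply at least one Gamolish change.

hegodedeb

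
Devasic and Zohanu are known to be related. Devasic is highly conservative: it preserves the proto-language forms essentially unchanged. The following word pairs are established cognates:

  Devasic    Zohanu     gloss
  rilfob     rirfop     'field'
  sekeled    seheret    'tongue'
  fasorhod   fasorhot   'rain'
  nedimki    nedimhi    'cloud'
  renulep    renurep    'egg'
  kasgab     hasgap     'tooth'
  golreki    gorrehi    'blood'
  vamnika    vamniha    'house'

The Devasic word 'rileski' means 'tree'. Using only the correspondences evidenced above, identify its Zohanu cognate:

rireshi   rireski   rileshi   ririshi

sekeled ~ seheret, renulep ~ renurep — Devasic l corresponds to Zohanu r between vowels (before a front vowel).
nedimki ~ nedimhi — Devasic k corresponds to Zohanu h after a consonant, before a front vowel.
Applying these to Devasic 'rileski':
  rileski → rireski   (l→r between vowels (before a front vowel))
  rireski → rireshi   (k→h after a consonant, before a front vowel)
So the Zohanu cognate is 'rireshi'.

rireshi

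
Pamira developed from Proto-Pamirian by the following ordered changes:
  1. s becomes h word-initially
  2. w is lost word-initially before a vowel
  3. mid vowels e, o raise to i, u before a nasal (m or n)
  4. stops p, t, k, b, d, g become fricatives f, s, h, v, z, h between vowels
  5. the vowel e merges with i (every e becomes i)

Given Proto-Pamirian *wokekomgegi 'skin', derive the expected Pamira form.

Pamira: *wokekomgegi > okekomgegi > okekumgegi > ohehumgehi > ohihumgihi  (by glide loss, pre-nasal raising, intervocalic lenition, vowel merger)

ohihumgihi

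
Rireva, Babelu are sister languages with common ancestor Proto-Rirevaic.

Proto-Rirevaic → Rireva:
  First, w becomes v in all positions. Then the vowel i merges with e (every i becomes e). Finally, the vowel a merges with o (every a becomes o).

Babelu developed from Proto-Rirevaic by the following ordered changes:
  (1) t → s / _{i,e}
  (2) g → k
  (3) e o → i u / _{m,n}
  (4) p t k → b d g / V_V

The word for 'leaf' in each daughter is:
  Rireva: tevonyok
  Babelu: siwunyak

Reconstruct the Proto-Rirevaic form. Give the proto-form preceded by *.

Position 4: Rireva has o, Babelu has u. Taking the neighbouring segments as reconstructed: Rireva o could go back to *a or *o; Babelu u could go back to *o or *u — the one source consistent with every daughter is *o.
Position 7: Rireva has o, Babelu has a. Babelu preserves a here (none of its changes turn any other segment into a), so the proto-segment is *a.
Position 2: Rireva has e, Babelu has i. Taking the neighbouring segments as reconstructed: Rireva e could go back to *e or *i; Babelu i can only go back to *i — the one source consistent with every daughter is *i.
Verify the candidate proto-form against each daughter:
Rireva: start from *tiwonyak.
  rule 1 (unconditioned shift): tiwonyak → tivonyak
  rule 2 (vowel merger): tivonyak → tevonyak
  rule 3 (vowel merger): tevonyak → tevonyok
  ⇒ Rireva tevonyok
Babelu: start from *tiwonyak.
  rule 1 (palatalisation): tiwonyak → siwonyak
  rule 2: no change — siwonyak
  rule 3 (pre-nasal raising): siwonyak → siwunyak
  rule 4: no change — siwunyak
  ⇒ Babelu siwunyak
No other proto-form is consistent with every reflex, so the reconstruction is *tiwonyak.

*tiwonyak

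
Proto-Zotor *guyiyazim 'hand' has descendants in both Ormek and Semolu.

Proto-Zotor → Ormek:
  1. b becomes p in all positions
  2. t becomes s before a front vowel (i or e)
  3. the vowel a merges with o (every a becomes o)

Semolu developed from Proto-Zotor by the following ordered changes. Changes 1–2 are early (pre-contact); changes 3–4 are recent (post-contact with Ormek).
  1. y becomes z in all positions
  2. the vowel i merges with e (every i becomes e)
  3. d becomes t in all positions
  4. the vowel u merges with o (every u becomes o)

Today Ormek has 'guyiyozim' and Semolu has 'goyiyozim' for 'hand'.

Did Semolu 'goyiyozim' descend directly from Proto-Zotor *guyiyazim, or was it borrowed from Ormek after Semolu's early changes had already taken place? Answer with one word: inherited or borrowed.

borrowed

If inherited, *guyiyazim would pass through all of Semolu's changes:
Semolu: *guyiyazim > guzizazim > guzezazem > gozezazem  (by unconditioned shift, vowel merger, vowel merger)
If borrowed from Ormek 'guyiyozim' after the early changes, it would undergo only the recent ones:
  rule 3 (unconditioned shift): no change (guyiyozim)
  rule 4 (vowel merger): guyiyozim → goyiyozim
  ⇒ as a loan: goyiyozim
Semolu 'goyiyozim' matches the loan outcome 'goyiyozim', not the inherited 'gozezazem' — it skipped the early Semolu changes, so it was borrowed from Ormek.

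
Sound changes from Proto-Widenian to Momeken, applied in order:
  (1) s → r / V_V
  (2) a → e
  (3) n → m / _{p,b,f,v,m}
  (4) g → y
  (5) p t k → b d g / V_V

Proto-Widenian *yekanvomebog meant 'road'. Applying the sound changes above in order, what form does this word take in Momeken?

Momeken: start from *yekanvomebog.
  rule 1: no change — yekanvomebog
  rule 2 (vowel merger): yekanvomebog → yekenvomebog
  rule 3 (nasal place assimilation): yekenvomebog → yekemvomebog
  rule 4 (unconditioned shift): yekemvomebog → yekemvomeboy
  rule 5 (intervocalic voicing): yekemvomeboy → yegemvomeboy
  ⇒ Momeken yegemvomeboy

yegemvomeboy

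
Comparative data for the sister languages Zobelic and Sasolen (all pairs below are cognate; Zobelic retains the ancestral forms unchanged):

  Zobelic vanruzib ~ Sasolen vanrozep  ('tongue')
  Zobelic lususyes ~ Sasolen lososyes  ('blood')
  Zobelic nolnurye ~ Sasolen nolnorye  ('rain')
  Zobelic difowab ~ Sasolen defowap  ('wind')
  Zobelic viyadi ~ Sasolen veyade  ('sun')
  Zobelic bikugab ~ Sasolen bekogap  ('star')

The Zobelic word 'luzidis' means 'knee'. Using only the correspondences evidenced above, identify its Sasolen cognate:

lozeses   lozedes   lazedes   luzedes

lozedes

vanruzib ~ vanrozep, lususyes ~ lososyes — Zobelic u corresponds to Sasolen o after a consonant, before a consonant other than r, m, n, p, b, f, v.
viyadi ~ veyade, bikugab ~ bekogap — Zobelic i corresponds to Sasolen e after a consonant, before a consonant other than r, m, n, p, b, f, v.
Applying these to Zobelic 'luzidis':
  luzidis → lozidis   (u→o after a consonant, before a consonant other than r, m, n, p, b, f, v)
  lozidis → lozedis   (i→e after a consonant, before a consonant other than r, m, n, p, b, f, v)
  lozedis → lozedes   (i→e after a consonant, before a consonant other than r, m, n, p, b, f, v)
So the Sasolen cognate is 'lozedes'.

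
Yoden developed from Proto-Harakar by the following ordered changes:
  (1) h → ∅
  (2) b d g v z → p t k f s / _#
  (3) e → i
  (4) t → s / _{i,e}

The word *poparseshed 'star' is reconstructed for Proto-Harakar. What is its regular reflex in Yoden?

poparsisit

Yoden: *poparseshed
  poparseshed → poparsesed   [h-loss]
  poparsesed → poparseset   [final devoicing]
  poparseset → poparsisit   [vowel merger]
  poparsisit (rule 4 does not apply)
  giving Yoden poparsisit.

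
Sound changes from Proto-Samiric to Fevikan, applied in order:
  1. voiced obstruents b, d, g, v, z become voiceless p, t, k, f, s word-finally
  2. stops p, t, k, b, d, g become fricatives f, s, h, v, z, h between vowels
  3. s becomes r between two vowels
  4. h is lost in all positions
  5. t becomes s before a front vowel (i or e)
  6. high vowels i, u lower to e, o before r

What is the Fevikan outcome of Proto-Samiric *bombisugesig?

Fevikan: *bombisugesig > bombisugesik > bombisuhesik > bombiruherik > bombiruerik > bomberuerik  (by final devoicing, intervocalic lenition, rhotacism, h-loss, pre-rhotic lowering)

bomberuerik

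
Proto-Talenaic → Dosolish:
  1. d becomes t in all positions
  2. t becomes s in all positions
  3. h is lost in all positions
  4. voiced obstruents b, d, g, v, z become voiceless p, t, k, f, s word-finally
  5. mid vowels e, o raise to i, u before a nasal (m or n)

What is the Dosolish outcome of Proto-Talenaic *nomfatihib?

numfasiip

Dosolish: *nomfatihib
  nomfatihib (rule 1 does not apply)
  nomfatihib → nomfasihib   [unconditioned shift]
  nomfasihib → nomfasiib   [h-loss]
  nomfasiib → nomfasiip   [final devoicing]
  nomfasiip → numfasiip   [pre-nasal raising]
  giving Dosolish numfasiip.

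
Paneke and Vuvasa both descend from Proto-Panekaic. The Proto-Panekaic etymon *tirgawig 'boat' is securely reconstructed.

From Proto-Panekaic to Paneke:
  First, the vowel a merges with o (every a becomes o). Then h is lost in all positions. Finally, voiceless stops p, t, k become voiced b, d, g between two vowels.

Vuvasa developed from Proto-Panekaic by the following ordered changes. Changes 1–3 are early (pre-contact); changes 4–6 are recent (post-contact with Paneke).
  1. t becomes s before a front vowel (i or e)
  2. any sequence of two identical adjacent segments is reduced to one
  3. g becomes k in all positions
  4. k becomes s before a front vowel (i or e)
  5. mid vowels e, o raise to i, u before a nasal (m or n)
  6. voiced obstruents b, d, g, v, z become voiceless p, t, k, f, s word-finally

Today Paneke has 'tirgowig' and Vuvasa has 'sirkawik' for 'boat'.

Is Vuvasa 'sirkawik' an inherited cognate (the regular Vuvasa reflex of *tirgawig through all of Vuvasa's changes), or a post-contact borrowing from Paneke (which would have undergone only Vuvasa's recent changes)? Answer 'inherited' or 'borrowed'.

If inherited, *tirgawig would pass through all of Vuvasa's changes:
Vuvasa: *tirgawig
  tirgawig → sirgawig   [palatalisation]
  sirgawig (rule 2 does not apply)
  sirgawig → sirkawik   [unconditioned shift]
  sirkawik (rule 4 does not apply)
  sirkawik (rule 5 does not apply)
  sirkawik (rule 6 does not apply)
  giving Vuvasa sirkawik.
If borrowed from Paneke 'tirgowig' after the early changes, it would undergo only the recent ones:
  rule 4 (palatalisation): no change (tirgowig)
  rule 5 (pre-nasal raising): no change (tirgowig)
  rule 6 (final devoicing): tirgowig → tirgowik
  ⇒ as a loan: tirgowik
Vuvasa 'sirkawik' matches the inherited outcome exactly, so it is an inherited cognate, not a loan.

inherited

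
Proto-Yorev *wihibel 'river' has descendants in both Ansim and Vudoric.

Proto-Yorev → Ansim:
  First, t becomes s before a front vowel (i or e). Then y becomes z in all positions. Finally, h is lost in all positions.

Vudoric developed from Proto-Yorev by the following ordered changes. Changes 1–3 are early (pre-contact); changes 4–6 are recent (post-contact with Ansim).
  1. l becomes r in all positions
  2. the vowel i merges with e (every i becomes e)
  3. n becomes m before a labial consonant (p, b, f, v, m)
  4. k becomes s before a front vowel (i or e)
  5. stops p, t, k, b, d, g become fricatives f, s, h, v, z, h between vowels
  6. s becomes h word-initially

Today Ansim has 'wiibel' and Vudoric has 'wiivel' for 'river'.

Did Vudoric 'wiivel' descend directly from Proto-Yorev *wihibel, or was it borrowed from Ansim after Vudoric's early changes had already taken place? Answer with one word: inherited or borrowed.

borrowed

If inherited, *wihibel would pass through all of Vudoric's changes:
Vudoric: *wihibel > wihiber > weheber > wehever  (by unconditioned shift, vowel merger, intervocalic lenition)
If borrowed from Ansim 'wiibel' after the early changes, it would undergo only the recent ones:
  rule 4 (palatalisation): no change (wiibel)
  rule 5 (intervocalic lenition): wiibel → wiivel
  rule 6 (debuccalisation): no change (wiivel)
  ⇒ as a loan: wiivel
Vudoric 'wiivel' matches the loan outcome 'wiivel', not the inherited 'wehever' — it skipped the early Vudoric changes, so it was borrowed from Ansim.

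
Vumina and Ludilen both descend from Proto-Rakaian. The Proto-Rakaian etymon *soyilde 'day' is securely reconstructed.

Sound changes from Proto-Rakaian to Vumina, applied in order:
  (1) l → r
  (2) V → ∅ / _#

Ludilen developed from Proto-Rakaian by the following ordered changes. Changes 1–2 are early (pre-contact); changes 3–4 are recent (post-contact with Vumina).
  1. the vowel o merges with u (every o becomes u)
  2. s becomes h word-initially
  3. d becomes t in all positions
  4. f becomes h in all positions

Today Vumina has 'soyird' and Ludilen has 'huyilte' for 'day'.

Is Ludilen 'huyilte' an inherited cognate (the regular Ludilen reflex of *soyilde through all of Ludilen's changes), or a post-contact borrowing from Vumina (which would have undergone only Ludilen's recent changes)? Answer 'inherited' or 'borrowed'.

If inherited, *soyilde would pass through all of Ludilen's changes:
Ludilen: *soyilde
  soyilde → suyilde   [vowel merger]
  suyilde → huyilde   [debuccalisation]
  huyilde → huyilte   [unconditioned shift]
  huyilte (rule 4 does not apply)
  giving Ludilen huyilte.
If borrowed from Vumina 'soyird' after the early changes, it would undergo only the recent ones:
  rule 3 (unconditioned shift): soyird → soyirt
  rule 4 (unconditioned shift): no change (soyirt)
  ⇒ as a loan: soyirt
Ludilen 'huyilte' matches the inherited outcome exactly, so it is an inherited cognate, not a loan.

inherited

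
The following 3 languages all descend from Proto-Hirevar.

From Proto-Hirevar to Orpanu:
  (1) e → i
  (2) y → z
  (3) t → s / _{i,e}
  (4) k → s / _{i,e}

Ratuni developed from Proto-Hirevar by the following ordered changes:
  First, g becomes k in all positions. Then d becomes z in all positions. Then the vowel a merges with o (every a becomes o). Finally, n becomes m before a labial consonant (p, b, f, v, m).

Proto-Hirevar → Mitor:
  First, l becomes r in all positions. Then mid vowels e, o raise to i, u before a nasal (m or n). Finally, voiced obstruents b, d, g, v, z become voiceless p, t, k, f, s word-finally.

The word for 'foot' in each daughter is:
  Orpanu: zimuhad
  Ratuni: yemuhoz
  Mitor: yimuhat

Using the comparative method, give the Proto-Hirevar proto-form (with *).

*yemuhad

Position 2: Orpanu has i, Ratuni has e, Mitor has i. Ratuni preserves e here (none of its changes turn any other segment into e), so the proto-segment is *e.
Position 7: Orpanu has d, Ratuni has z, Mitor has t. Orpanu preserves d here (none of its changes turn any other segment into d), so the proto-segment is *d.
This points to *yemuhad. Verify forward in each daughter:
Orpanu: *yemuhad > yimuhad > zimuhad  (by vowel merger, unconditioned shift)
Ratuni: start from *yemuhad.
  rule 1: no change — yemuhad
  rule 2 (unconditioned shift): yemuhad → yemuhaz
  rule 3 (vowel merger): yemuhaz → yemuhoz
  rule 4: no change — yemuhoz
  ⇒ Ratuni yemuhoz
Mitor: start from *yemuhad.
  rule 1: no change — yemuhad
  rule 2 (pre-nasal raising): yemuhad → yimuhad
  rule 3 (final devoicing): yimuhad → yimuhat
  ⇒ Mitor yimuhat
Only *yemuhad yields all of Orpanu zimuhad, Ratuni yemuhoz, Mitor yimuhat.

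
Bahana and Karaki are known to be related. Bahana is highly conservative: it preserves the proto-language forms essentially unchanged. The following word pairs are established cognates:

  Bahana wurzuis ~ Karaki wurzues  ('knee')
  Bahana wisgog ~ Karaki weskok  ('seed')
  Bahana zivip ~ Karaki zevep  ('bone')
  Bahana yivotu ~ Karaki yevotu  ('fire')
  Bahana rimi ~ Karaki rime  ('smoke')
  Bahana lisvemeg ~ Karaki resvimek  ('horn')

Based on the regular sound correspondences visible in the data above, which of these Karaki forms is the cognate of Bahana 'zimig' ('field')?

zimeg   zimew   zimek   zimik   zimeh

wisgog ~ weskok, lisvemeg ~ resvimek — Bahana i corresponds to Karaki e after a consonant, before a consonant other than r, m, n, p, b, f, v.
wisgog ~ weskok, lisvemeg ~ resvimek — Bahana g corresponds to Karaki k word-finally.
Applying these to Bahana 'zimig':
  zimig → zimeg   (i→e after a consonant, before a consonant other than r, m, n, p, b, f, v)
  zimeg → zimek   (g→k word-finally)
So the Karaki cognate is 'zimek'.

zimek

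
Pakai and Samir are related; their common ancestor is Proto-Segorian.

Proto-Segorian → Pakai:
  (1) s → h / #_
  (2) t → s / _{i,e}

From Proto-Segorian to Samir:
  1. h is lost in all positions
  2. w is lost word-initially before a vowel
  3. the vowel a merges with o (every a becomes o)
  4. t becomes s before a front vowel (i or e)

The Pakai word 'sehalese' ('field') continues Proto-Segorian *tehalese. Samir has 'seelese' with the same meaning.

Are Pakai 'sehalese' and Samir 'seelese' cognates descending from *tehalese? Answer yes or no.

Derive the expected Samir reflex of *tehalese:
Samir: *tehalese
  tehalese → tealese   [h-loss]
  tealese (rule 2 does not apply)
  tealese → teolese   [vowel merger]
  teolese → seolese   [palatalisation]
  giving Samir seolese.
The regular Samir reflex would be 'seolese', but the attested form is 'seelese'. The correspondence is irregular, so they are not cognates (the Samir form has a different source).

no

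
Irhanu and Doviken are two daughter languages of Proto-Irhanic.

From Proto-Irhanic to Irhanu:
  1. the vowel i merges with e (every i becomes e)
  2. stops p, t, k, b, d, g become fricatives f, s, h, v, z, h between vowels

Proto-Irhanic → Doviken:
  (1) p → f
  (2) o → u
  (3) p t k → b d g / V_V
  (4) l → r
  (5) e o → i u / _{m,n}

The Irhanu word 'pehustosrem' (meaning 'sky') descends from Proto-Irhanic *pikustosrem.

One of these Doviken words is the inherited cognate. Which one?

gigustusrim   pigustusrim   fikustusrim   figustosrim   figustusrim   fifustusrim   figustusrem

Doviken: *pikustosrem > fikustosrem > fikustusrem > figustusrem > figustusrim  (by unconditioned shift, vowel merger, intervocalic voicing, pre-nasal raising)
Only 'figustusrim' matches the regular Doviken development of *pikustosrem.

figustusrim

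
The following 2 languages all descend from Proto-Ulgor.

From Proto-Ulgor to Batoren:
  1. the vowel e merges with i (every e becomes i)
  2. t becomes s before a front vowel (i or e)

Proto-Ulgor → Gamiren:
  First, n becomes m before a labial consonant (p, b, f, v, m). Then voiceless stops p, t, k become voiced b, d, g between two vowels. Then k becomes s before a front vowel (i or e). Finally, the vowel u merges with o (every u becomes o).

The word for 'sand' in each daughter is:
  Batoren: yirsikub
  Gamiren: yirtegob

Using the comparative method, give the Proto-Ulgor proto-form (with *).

*yirtekub

Position 6: Batoren has k, Gamiren has g. Batoren preserves k here (none of its changes turn any other segment into k), so the proto-segment is *k.
Position 4: Batoren has s, Gamiren has t. Gamiren preserves t here (none of its changes turn any other segment into t), so the proto-segment is *t.
Verify the candidate proto-form against each daughter:
Batoren: *yirtekub > yirtikub > yirsikub  (by vowel merger, palatalisation)
Gamiren: *yirtekub > yirtegub > yirtegob  (by intervocalic voicing, vowel merger)
Only *yirtekub yields all of Batoren yirsikub, Gamiren yirtegob.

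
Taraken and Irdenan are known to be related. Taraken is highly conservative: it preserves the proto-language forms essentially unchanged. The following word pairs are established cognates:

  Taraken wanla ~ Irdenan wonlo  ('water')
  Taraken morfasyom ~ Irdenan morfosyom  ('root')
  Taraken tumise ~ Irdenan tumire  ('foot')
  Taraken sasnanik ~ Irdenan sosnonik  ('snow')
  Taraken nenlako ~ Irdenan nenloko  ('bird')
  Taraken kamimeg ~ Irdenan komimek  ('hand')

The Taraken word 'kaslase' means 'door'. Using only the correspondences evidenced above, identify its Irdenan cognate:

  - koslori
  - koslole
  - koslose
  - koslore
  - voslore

morfasyom ~ morfosyom, sasnanik ~ sosnonik — Taraken a corresponds to Irdenan o after a consonant, before a consonant other than r, m, n, p, b, f, v.
tumise ~ tumire — Taraken s corresponds to Irdenan r between vowels (before a front vowel).
Applying these to Taraken 'kaslase':
  kaslase → koslase   (a→o after a consonant, before a consonant other than r, m, n, p, b, f, v)
  koslase → koslose   (a→o after a consonant, before a consonant other than r, m, n, p, b, f, v)
  koslose → koslore   (s→r between vowels (before a front vowel))
So the Irdenan cognate is 'koslore'.

koslore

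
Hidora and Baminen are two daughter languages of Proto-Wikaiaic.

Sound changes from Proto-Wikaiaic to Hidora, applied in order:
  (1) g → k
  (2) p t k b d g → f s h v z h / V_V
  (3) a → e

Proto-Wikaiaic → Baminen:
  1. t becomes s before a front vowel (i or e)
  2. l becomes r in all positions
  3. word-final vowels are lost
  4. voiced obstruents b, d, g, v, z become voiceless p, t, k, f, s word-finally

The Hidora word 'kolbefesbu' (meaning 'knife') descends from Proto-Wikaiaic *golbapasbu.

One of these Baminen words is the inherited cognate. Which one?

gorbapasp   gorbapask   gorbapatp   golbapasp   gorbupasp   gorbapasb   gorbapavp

gorbapasp

Baminen: start from *golbapasbu.
  rule 1: no change — golbapasbu
  rule 2 (unconditioned shift): golbapasbu → gorbapasbu
  rule 3 (apocope): gorbapasbu → gorbapasb
  rule 4 (final devoicing): gorbapasb → gorbapasp
  ⇒ Baminen gorbapasp
Only 'gorbapasp' matches the regular Baminen development of *golbapasbu.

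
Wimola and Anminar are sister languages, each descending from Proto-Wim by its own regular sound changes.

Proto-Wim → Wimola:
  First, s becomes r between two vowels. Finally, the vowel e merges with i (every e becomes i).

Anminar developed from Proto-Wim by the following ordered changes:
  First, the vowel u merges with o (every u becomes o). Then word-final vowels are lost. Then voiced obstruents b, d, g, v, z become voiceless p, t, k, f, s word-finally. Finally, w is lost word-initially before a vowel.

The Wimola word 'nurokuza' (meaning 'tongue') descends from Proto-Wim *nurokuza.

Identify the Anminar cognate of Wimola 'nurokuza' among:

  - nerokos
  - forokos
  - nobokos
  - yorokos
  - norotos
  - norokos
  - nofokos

norokos

Anminar: *nurokuza > norokoza > norokoz > norokos  (by vowel merger, apocope, final devoicing)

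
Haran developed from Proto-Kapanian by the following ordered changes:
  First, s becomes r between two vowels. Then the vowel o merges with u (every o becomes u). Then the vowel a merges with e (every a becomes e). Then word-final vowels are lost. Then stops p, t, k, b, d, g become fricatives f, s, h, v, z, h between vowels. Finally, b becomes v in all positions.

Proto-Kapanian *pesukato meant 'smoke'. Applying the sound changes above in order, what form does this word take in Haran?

peruhet

Haran: start from *pesukato.
  rule 1 (rhotacism): pesukato → perukato
  rule 2 (vowel merger): perukato → perukatu
  rule 3 (vowel merger): perukatu → peruketu
  rule 4 (apocope): peruketu → peruket
  rule 5 (intervocalic lenition): peruket → peruhet
  rule 6: no change — peruhet
  ⇒ Haran peruhet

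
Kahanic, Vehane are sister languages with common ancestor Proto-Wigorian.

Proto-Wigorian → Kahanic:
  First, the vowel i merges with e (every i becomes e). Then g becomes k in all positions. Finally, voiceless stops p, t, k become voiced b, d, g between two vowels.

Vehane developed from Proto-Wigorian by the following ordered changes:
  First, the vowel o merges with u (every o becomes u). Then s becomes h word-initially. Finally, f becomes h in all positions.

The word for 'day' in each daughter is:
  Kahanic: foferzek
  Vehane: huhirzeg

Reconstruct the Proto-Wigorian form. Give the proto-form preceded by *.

Position 3: Kahanic has f, Vehane has h. Kahanic preserves f here (none of its changes turn any other segment into f), so the proto-segment is *f.
Position 2: Kahanic has o, Vehane has u. Kahanic preserves o here (none of its changes turn any other segment into o), so the proto-segment is *o.
Position 1: Kahanic has f, Vehane has h. Kahanic preserves f here (none of its changes turn any other segment into f), so the proto-segment is *f.
Verify the candidate proto-form against each daughter:
Kahanic: *fofirzeg > foferzeg > foferzek  (by vowel merger, unconditioned shift)
Vehane: *fofirzeg
  fofirzeg → fufirzeg   [vowel merger]
  fufirzeg (rule 2 does not apply)
  fufirzeg → huhirzeg   [unconditioned shift]
  giving Vehane huhirzeg.
*fofirzeg is the unique common source.

*fofirzeg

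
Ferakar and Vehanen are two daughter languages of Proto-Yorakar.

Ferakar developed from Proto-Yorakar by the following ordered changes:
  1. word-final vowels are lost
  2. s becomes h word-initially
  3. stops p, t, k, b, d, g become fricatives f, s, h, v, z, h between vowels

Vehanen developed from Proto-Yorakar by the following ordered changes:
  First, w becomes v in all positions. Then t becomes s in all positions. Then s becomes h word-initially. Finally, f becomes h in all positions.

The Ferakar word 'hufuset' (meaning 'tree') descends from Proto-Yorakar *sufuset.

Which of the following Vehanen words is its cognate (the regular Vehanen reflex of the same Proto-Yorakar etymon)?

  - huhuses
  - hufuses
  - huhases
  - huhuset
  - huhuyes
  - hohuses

Vehanen: *sufuset > sufuses > hufuses > huhuses  (by unconditioned shift, debuccalisation, unconditioned shift)

huhuses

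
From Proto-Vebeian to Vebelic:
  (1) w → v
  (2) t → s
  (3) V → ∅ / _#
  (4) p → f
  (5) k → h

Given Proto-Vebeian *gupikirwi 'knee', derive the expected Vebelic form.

Vebelic: *gupikirwi > gupikirvi > gupikirv > gufikirv > gufihirv  (by unconditioned shift, apocope, unconditioned shift, unconditioned shift)

gufihirv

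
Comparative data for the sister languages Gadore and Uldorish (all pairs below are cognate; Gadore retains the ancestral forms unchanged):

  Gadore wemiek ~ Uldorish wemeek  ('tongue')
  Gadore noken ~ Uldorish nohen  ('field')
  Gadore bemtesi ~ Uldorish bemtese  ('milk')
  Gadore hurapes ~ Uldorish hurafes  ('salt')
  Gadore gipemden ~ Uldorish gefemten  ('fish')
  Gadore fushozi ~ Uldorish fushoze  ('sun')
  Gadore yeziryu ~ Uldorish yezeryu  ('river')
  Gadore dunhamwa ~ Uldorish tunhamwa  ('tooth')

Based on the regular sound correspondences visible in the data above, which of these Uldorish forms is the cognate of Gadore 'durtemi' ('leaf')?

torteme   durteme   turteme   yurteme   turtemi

turteme

dunhamwa ~ tunhamwa — Gadore d corresponds to Uldorish t word-initially before a back vowel.
bemtesi ~ bemtese, fushozi ~ fushoze — Gadore i corresponds to Uldorish e word-finally.
Applying these to Gadore 'durtemi':
  durtemi → turtemi   (d→t word-initially before a back vowel)
  turtemi → turteme   (i→e word-finally)
So the Uldorish cognate is 'turteme'.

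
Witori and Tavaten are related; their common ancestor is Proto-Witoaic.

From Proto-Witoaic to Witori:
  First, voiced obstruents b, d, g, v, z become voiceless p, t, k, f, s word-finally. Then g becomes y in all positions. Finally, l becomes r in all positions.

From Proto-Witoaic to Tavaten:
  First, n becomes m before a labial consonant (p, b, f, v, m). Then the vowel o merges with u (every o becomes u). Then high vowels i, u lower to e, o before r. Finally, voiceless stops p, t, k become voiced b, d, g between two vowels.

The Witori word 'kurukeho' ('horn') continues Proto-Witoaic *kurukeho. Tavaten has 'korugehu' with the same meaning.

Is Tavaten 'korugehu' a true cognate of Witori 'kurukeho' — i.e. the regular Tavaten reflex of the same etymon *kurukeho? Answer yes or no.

yes

Derive the expected Tavaten reflex of *kurukeho:
Tavaten: *kurukeho
  kurukeho (rule 1 does not apply)
  kurukeho → kurukehu   [vowel merger]
  kurukehu → korukehu   [pre-rhotic lowering]
  korukehu → korugehu   [intervocalic voicing]
  giving Tavaten korugehu.
Tavaten 'korugehu' matches the regular reflex exactly, so the pair is cognate.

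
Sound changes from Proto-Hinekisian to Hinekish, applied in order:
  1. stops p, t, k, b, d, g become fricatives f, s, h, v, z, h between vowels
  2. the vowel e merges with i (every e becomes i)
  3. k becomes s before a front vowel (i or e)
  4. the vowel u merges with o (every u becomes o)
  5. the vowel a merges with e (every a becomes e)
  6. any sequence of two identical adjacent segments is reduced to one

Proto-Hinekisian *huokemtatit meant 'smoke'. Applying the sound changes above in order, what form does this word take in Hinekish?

hohimtesit

Hinekish: *huokemtatit
  huokemtatit → huohemtasit   [intervocalic lenition]
  huohemtasit → huohimtasit   [vowel merger]
  huohimtasit (rule 3 does not apply)
  huohimtasit → hoohimtasit   [vowel merger]
  hoohimtasit → hoohimtesit   [vowel merger]
  hoohimtesit → hohimtesit   [degemination]
  giving Hinekish hohimtesit.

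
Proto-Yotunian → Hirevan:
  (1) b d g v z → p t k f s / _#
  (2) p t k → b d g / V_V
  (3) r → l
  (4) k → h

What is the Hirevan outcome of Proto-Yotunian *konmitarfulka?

honmidalfulha

Hirevan: *konmitarfulka
  konmitarfulka (rule 1 does not apply)
  konmitarfulka → konmidarfulka   [intervocalic voicing]
  konmidarfulka → konmidalfulka   [unconditioned shift]
  konmidalfulka → honmidalfulha   [unconditioned shift]
  giving Hirevan honmidalfulha.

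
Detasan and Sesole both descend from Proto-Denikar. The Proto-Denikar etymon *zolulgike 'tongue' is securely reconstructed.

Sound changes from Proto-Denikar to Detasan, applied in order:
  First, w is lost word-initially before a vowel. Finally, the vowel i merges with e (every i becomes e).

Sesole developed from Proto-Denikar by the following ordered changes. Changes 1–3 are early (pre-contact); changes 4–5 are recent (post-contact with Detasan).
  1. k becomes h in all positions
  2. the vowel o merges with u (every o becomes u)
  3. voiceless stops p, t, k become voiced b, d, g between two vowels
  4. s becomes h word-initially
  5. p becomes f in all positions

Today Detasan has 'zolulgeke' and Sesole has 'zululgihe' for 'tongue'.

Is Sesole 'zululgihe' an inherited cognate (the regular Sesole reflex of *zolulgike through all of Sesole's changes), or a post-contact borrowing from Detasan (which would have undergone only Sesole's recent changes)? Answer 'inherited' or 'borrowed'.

inherited

If inherited, *zolulgike would pass through all of Sesole's changes:
Sesole: *zolulgike
  zolulgike → zolulgihe   [unconditioned shift]
  zolulgihe → zululgihe   [vowel merger]
  zululgihe (rule 3 does not apply)
  zululgihe (rule 4 does not apply)
  zululgihe (rule 5 does not apply)
  giving Sesole zululgihe.
If borrowed from Detasan 'zolulgeke' after the early changes, it would undergo only the recent ones:
  rule 4 (debuccalisation): no change (zolulgeke)
  rule 5 (unconditioned shift): no change (zolulgeke)
  ⇒ as a loan: zolulgeke
Sesole 'zululgihe' matches the inherited outcome exactly, so it is an inherited cognate, not a loan.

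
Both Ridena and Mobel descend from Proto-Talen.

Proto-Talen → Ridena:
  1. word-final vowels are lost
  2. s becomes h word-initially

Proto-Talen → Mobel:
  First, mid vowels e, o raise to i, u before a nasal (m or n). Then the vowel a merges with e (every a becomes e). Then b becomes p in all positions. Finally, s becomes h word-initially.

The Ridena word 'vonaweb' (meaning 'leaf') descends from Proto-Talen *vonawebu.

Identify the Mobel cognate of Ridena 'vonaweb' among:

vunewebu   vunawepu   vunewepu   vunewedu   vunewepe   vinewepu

vunewepu

Mobel: *vonawebu
  vonawebu → vunawebu   [pre-nasal raising]
  vunawebu → vunewebu   [vowel merger]
  vunewebu → vunewepu   [unconditioned shift]
  vunewepu (rule 4 does not apply)
  giving Mobel vunewepu.
The other candidates each miss or misapply at least one Mobel change.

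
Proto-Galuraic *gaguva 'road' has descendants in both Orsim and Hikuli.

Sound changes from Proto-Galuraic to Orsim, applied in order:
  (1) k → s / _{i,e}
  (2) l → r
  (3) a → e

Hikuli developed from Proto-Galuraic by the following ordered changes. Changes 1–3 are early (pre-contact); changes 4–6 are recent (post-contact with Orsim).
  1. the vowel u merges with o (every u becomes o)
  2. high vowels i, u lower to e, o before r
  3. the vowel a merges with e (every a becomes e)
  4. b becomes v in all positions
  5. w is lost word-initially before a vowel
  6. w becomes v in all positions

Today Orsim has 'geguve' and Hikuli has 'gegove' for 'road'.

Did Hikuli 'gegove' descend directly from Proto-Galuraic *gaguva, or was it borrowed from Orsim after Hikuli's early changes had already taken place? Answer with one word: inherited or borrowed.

inherited

If inherited, *gaguva would pass through all of Hikuli's changes:
Hikuli: start from *gaguva.
  rule 1 (vowel merger): gaguva → gagova
  rule 2: no change — gagova
  rule 3 (vowel merger): gagova → gegove
  rule 4: no change — gegove
  rule 5: no change — gegove
  rule 6: no change — gegove
  ⇒ Hikuli gegove
If borrowed from Orsim 'geguve' after the early changes, it would undergo only the recent ones:
  rule 4 (unconditioned shift): no change (geguve)
  rule 5 (glide loss): no change (geguve)
  rule 6 (unconditioned shift): no change (geguve)
  ⇒ as a loan: geguve
Hikuli 'gegove' matches the inherited outcome exactly, so it is an inherited cognate, not a loan.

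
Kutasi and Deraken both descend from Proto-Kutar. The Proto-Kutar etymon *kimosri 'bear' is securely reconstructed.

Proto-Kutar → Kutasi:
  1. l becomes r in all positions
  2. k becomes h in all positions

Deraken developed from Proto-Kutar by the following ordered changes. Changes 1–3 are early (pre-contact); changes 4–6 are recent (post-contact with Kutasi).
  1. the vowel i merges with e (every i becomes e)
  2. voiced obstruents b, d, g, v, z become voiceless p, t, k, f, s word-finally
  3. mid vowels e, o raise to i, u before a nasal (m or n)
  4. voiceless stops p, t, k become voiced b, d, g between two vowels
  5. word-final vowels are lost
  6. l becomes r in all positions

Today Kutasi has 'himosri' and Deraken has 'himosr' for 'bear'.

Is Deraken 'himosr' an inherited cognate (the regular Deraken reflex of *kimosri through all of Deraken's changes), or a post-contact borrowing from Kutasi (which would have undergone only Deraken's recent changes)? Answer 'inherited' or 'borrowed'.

If inherited, *kimosri would pass through all of Deraken's changes:
Deraken: *kimosri
  kimosri → kemosre   [vowel merger]
  kemosre (rule 2 does not apply)
  kemosre → kimosre   [pre-nasal raising]
  kimosre (rule 4 does not apply)
  kimosre → kimosr   [apocope]
  kimosr (rule 6 does not apply)
  giving Deraken kimosr.
If borrowed from Kutasi 'himosri' after the early changes, it would undergo only the recent ones:
  rule 4 (intervocalic voicing): no change (himosri)
  rule 5 (apocope): himosri → himosr
  rule 6 (unconditioned shift): no change (himosr)
  ⇒ as a loan: himosr
Deraken 'himosr' matches the loan outcome 'himosr', not the inherited 'kimosr' — it skipped the early Deraken changes, so it was borrowed from Kutasi.

borrowed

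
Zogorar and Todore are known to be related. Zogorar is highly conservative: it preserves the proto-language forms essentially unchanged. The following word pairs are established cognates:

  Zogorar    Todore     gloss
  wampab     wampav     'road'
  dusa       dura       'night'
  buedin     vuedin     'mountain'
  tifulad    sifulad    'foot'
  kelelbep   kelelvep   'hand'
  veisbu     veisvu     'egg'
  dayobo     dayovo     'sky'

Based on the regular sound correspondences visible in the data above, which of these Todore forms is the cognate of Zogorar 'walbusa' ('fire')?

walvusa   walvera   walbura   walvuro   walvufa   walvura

veisbu ~ veisvu — Zogorar b corresponds to Todore v after a consonant, before a back vowel.
dusa ~ dura — Zogorar s corresponds to Todore r between vowels (before a back vowel).
Applying these to Zogorar 'walbusa':
  walbusa → walvusa   (b→v after a consonant, before a back vowel)
  walvusa → walvura   (s→r between vowels (before a back vowel))
So the Todore cognate is 'walvura'.

walvura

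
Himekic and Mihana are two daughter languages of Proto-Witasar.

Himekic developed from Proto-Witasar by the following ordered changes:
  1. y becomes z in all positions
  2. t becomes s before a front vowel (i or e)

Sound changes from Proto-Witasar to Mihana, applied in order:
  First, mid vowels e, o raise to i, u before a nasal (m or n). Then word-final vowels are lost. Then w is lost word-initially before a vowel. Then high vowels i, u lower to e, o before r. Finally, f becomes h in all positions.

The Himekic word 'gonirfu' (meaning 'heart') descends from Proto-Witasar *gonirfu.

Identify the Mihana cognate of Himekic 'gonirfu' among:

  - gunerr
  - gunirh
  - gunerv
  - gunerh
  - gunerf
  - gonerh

Mihana: *gonirfu
  gonirfu → gunirfu   [pre-nasal raising]
  gunirfu → gunirf   [apocope]
  gunirf (rule 3 does not apply)
  gunirf → gunerf   [pre-rhotic lowering]
  gunerf → gunerh   [unconditioned shift]
  giving Mihana gunerh.
The other candidates each miss or misapply at least one Mihana change.

gunerh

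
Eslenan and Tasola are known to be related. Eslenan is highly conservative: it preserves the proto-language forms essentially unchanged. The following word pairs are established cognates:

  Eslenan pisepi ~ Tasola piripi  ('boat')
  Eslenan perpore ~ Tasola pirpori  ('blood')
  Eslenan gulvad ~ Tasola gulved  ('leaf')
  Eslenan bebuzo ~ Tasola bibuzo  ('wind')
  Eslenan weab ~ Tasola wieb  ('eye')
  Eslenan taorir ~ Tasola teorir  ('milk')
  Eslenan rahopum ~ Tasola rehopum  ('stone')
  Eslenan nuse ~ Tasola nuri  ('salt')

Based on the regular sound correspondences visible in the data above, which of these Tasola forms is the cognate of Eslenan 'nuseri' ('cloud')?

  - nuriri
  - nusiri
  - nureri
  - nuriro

pisepi ~ piripi, nuse ~ nuri — Eslenan s corresponds to Tasola r between vowels (before a front vowel).
perpore ~ pirpori — Eslenan e corresponds to Tasola i after a consonant, before r.
Applying these to Eslenan 'nuseri':
  nuseri → nureri   (s→r between vowels (before a front vowel))
  nureri → nuriri   (e→i after a consonant, before r)
So the Tasola cognate is 'nuriri'.

nuriri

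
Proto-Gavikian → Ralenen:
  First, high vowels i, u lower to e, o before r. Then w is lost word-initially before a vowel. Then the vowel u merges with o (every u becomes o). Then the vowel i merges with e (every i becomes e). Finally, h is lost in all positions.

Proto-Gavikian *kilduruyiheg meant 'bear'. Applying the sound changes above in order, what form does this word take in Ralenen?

keldoroyeeg

Ralenen: start from *kilduruyiheg.
  rule 1 (pre-rhotic lowering): kilduruyiheg → kildoruyiheg
  rule 2: no change — kildoruyiheg
  rule 3 (vowel merger): kildoruyiheg → kildoroyiheg
  rule 4 (vowel merger): kildoroyiheg → keldoroyeheg
  rule 5 (h-loss): keldoroyeheg → keldoroyeeg
  ⇒ Ralenen keldoroyeeg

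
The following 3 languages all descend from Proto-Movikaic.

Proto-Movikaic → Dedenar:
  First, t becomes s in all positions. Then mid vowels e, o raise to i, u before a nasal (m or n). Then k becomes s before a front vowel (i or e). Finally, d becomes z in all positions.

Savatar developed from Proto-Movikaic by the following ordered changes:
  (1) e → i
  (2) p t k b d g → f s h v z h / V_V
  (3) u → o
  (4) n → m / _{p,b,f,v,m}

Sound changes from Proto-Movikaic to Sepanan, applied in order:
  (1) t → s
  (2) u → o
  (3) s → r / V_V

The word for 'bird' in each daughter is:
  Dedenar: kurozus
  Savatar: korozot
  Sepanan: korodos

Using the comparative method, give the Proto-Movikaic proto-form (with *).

*kurodut

Position 5: Dedenar has z, Savatar has z, Sepanan has d. Sepanan preserves d here (none of its changes turn any other segment into d), so the proto-segment is *d.
Position 2: Dedenar has u, Savatar has o, Sepanan has o. Taking the neighbouring segments as reconstructed: Dedenar u can only go back to *u; Savatar o could go back to *o or *u; Sepanan o could go back to *o or *u — the one source consistent with every daughter is *u.
Position 7: Dedenar has s, Savatar has t, Sepanan has s. Savatar preserves t here (none of its changes turn any other segment into t), so the proto-segment is *t.
Continuing position by position gives *kurodut; check it forward:
Dedenar: *kurodut
  kurodut → kurodus   [unconditioned shift]
  kurodus (rule 2 does not apply)
  kurodus (rule 3 does not apply)
  kurodus → kurozus   [unconditioned shift]
  giving Dedenar kurozus.
Savatar: start from *kurodut.
  rule 1: no change — kurodut
  rule 2 (intervocalic lenition): kurodut → kurozut
  rule 3 (vowel merger): kurozut → korozot
  rule 4: no change — korozot
  ⇒ Savatar korozot
Sepanan: *kurodut > kurodus > korodos  (by unconditioned shift, vowel merger)
Only *kurodut yields all of Dedenar kurozus, Savatar korozot, Sepanan korodos.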